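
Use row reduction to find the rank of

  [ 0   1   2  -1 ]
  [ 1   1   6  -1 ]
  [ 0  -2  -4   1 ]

Swap R1 and R2.
  [ 1   1   6  -1 ]
  [ 0   1   2  -1 ]
  [ 0  -2  -4   1 ]
Add 2 times R2 to R3.
  [ 1  1  6  -1 ]
  [ 0  1  2  -1 ]
  [ 0  0  0  -1 ]
Multiply R3 by -1.
  [ 1  1  6  -1 ]
  [ 0  1  2  -1 ]
  [ 0  0  0   1 ]
Add R3 to R2.
  [ 1  1  6  -1 ]
  [ 0  1  2   0 ]
  [ 0  0  0   1 ]
Add R3 to R1.
  [ 1  1  6  0 ]
  [ 0  1  2  0 ]
  [ 0  0  0  1 ]
Subtract R2 from R1.
  [ 1  0  4  0 ]
  [ 0  1  2  0 ]
  [ 0  0  0  1 ]
The reduced form has 3 nonzero rows.

rank = 3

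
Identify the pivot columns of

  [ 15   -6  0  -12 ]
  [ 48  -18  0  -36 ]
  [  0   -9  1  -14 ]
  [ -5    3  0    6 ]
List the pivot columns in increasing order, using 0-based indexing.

R1 := 1/15·R1
R2 := R2 − 48·R1
R4 := R4 + 5·R1
R2 := 5/6·R2
R3 := R3 + 9·R2
R4 := R4 − R2
R1 := R1 + 2/5·R2
Pivot columns are the columns containing a leading 1.

0, 1, 2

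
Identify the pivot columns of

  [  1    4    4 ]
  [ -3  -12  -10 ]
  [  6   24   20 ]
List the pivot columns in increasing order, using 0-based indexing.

R2 → R2 + 3·R1
  [ 1   4   4 ]
  [ 0   0   2 ]
  [ 6  24  20 ]
R3 → R3 − 6·R1
  [ 1  4   4 ]
  [ 0  0   2 ]
  [ 0  0  -4 ]
R2 → 1/2·R2
  [ 1  4   4 ]
  [ 0  0   1 ]
  [ 0  0  -4 ]
R3 → R3 + 4·R2
  [ 1  4  4 ]
  [ 0  0  1 ]
  [ 0  0  0 ]
R1 → R1 − 4·R2
  [ 1  4  0 ]
  [ 0  0  1 ]
  [ 0  0  0 ]
Pivot columns are the columns containing a leading 1.

0, 2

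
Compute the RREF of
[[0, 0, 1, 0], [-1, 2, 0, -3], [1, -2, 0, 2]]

R1 ↔ R2
  [ -1   2  0  -3 ]
  [  0   0  1   0 ]
  [  1  -2  0   2 ]
R1 ← -1·R1
  [ 1  -2  0  3 ]
  [ 0   0  1  0 ]
  [ 1  -2  0  2 ]
R3 ← R3 − R1
  [ 1  -2  0   3 ]
  [ 0   0  1   0 ]
  [ 0   0  0  -1 ]
R3 ← -1·R3
  [ 1  -2  0  3 ]
  [ 0   0  1  0 ]
  [ 0   0  0  1 ]
R1 ← R1 − 3·R3
  [ 1  -2  0  0 ]
  [ 0   0  1  0 ]
  [ 0   0  0  1 ]

[[1, -2, 0, 0], [0, 0, 1, 0], [0, 0, 0, 1]]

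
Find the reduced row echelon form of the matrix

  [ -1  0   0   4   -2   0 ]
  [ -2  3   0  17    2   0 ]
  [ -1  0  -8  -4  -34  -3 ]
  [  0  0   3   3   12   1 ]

[[1, 0, 0, -4, 2, 0], [0, 1, 0, 3, 2, 0], [0, 0, 1, 1, 4, 0], [0, 0, 0, 0, 0, 1]]

ρ1 -> -1·ρ1
  [  1  0   0  -4    2   0 ]
  [ -2  3   0  17    2   0 ]
  [ -1  0  -8  -4  -34  -3 ]
  [  0  0   3   3   12   1 ]
ρ2 -> ρ2 + 2·ρ1
  [  1  0   0  -4    2   0 ]
  [  0  3   0   9    6   0 ]
  [ -1  0  -8  -4  -34  -3 ]
  [  0  0   3   3   12   1 ]
ρ3 -> ρ3 + ρ1
  [ 1  0   0  -4    2   0 ]
  [ 0  3   0   9    6   0 ]
  [ 0  0  -8  -8  -32  -3 ]
  [ 0  0   3   3   12   1 ]
ρ2 -> 1/3·ρ2
  [ 1  0   0  -4    2   0 ]
  [ 0  1   0   3    2   0 ]
  [ 0  0  -8  -8  -32  -3 ]
  [ 0  0   3   3   12   1 ]
ρ3 -> -1/8·ρ3
  [ 1  0  0  -4   2    0 ]
  [ 0  1  0   3   2    0 ]
  [ 0  0  1   1   4  3/8 ]
  [ 0  0  3   3  12    1 ]
ρ4 -> ρ4 − 3·ρ3
  [ 1  0  0  -4  2     0 ]
  [ 0  1  0   3  2     0 ]
  [ 0  0  1   1  4   3/8 ]
  [ 0  0  0   0  0  -1/8 ]
ρ4 -> -8·ρ4
  [ 1  0  0  -4  2    0 ]
  [ 0  1  0   3  2    0 ]
  [ 0  0  1   1  4  3/8 ]
  [ 0  0  0   0  0    1 ]
ρ3 -> ρ3 − 3/8·ρ4
  [ 1  0  0  -4  2  0 ]
  [ 0  1  0   3  2  0 ]
  [ 0  0  1   1  4  0 ]
  [ 0  0  0   0  0  1 ]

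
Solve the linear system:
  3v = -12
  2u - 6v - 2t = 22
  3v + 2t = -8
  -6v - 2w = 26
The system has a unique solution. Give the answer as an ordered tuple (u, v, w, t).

Form the augmented matrix and row-reduce:
  [ 0   3   0   0  |  -12 ]
  [ 2  -6   0  -2  |   22 ]
  [ 0   3   0   2  |   -8 ]
  [ 0  -6  -2   0  |   26 ]
R1 <=> R2
  [ 2  -6   0  -2  |   22 ]
  [ 0   3   0   0  |  -12 ]
  [ 0   3   0   2  |   -8 ]
  [ 0  -6  -2   0  |   26 ]
R1 ← 1/2·R1
  [ 1  -3   0  -1  |   11 ]
  [ 0   3   0   0  |  -12 ]
  [ 0   3   0   2  |   -8 ]
  [ 0  -6  -2   0  |   26 ]
R2 ← 1/3·R2
  [ 1  -3   0  -1  |  11 ]
  [ 0   1   0   0  |  -4 ]
  [ 0   3   0   2  |  -8 ]
  [ 0  -6  -2   0  |  26 ]
R3 ← R3 − 3·R2
  [ 1  -3   0  -1  |  11 ]
  [ 0   1   0   0  |  -4 ]
  [ 0   0   0   2  |   4 ]
  [ 0  -6  -2   0  |  26 ]
R4 ← R4 + 6·R2
  [ 1  -3   0  -1  |  11 ]
  [ 0   1   0   0  |  -4 ]
  [ 0   0   0   2  |   4 ]
  [ 0   0  -2   0  |   2 ]
R3 <=> R4
  [ 1  -3   0  -1  |  11 ]
  [ 0   1   0   0  |  -4 ]
  [ 0   0  -2   0  |   2 ]
  [ 0   0   0   2  |   4 ]
R3 ← -1/2·R3
  [ 1  -3  0  -1  |  11 ]
  [ 0   1  0   0  |  -4 ]
  [ 0   0  1   0  |  -1 ]
  [ 0   0  0   2  |   4 ]
R4 ← 1/2·R4
  [ 1  -3  0  -1  |  11 ]
  [ 0   1  0   0  |  -4 ]
  [ 0   0  1   0  |  -1 ]
  [ 0   0  0   1  |   2 ]
R1 ← R1 + R4
  [ 1  -3  0  0  |  13 ]
  [ 0   1  0  0  |  -4 ]
  [ 0   0  1  0  |  -1 ]
  [ 0   0  0  1  |   2 ]
R1 ← R1 + 3·R2
  [ 1  0  0  0  |   1 ]
  [ 0  1  0  0  |  -4 ]
  [ 0  0  1  0  |  -1 ]
  [ 0  0  0  1  |   2 ]
Reading off the last column: u = 1, v = -4, w = -1, t = 2.

(1, -4, -1, 2)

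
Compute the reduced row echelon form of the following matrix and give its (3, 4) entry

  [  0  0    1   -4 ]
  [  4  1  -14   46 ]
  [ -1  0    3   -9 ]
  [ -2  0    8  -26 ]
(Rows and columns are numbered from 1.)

r1 <-> r2
  [  4  1  -14   46 ]
  [  0  0    1   -4 ]
  [ -1  0    3   -9 ]
  [ -2  0    8  -26 ]
r1 ← 1/4·r1
  [  1  1/4  -7/2  23/2 ]
  [  0    0     1    -4 ]
  [ -1    0     3    -9 ]
  [ -2    0     8   -26 ]
r3 ← r3 + r1
  [  1  1/4  -7/2  23/2 ]
  [  0    0     1    -4 ]
  [  0  1/4  -1/2   5/2 ]
  [ -2    0     8   -26 ]
r4 ← r4 + 2·r1
  [ 1  1/4  -7/2  23/2 ]
  [ 0    0     1    -4 ]
  [ 0  1/4  -1/2   5/2 ]
  [ 0  1/2     1    -3 ]
r2 <-> r3
  [ 1  1/4  -7/2  23/2 ]
  [ 0  1/4  -1/2   5/2 ]
  [ 0    0     1    -4 ]
  [ 0  1/2     1    -3 ]
r2 ← 4·r2
  [ 1  1/4  -7/2  23/2 ]
  [ 0    1    -2    10 ]
  [ 0    0     1    -4 ]
  [ 0  1/2     1    -3 ]
r4 ← r4 − 1/2·r2
  [ 1  1/4  -7/2  23/2 ]
  [ 0    1    -2    10 ]
  [ 0    0     1    -4 ]
  [ 0    0     2    -8 ]
r4 ← r4 − 2·r3
  [ 1  1/4  -7/2  23/2 ]
  [ 0    1    -2    10 ]
  [ 0    0     1    -4 ]
  [ 0    0     0     0 ]
r2 ← r2 + 2·r3
  [ 1  1/4  -7/2  23/2 ]
  [ 0    1     0     2 ]
  [ 0    0     1    -4 ]
  [ 0    0     0     0 ]
r1 ← r1 + 7/2·r3
  [ 1  1/4  0  -5/2 ]
  [ 0    1  0     2 ]
  [ 0    0  1    -4 ]
  [ 0    0  0     0 ]
r1 ← r1 − 1/4·r2
  [ 1  0  0  -3 ]
  [ 0  1  0   2 ]
  [ 0  0  1  -4 ]
  [ 0  0  0   0 ]

-4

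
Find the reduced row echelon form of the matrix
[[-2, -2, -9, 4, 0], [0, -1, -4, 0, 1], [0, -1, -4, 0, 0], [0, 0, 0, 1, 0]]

[[1, 0, 1/2, 0, 0], [0, 1, 4, 0, 0], [0, 0, 0, 1, 0], [0, 0, 0, 0, 1]]

R1 := -1/2·R1
  [ 1   1  9/2  -2  0 ]
  [ 0  -1   -4   0  1 ]
  [ 0  -1   -4   0  0 ]
  [ 0   0    0   1  0 ]
R2 := -1·R2
  [ 1   1  9/2  -2   0 ]
  [ 0   1    4   0  -1 ]
  [ 0  -1   -4   0   0 ]
  [ 0   0    0   1   0 ]
R3 := R3 + R2
  [ 1  1  9/2  -2   0 ]
  [ 0  1    4   0  -1 ]
  [ 0  0    0   0  -1 ]
  [ 0  0    0   1   0 ]
R3 <-> R4
  [ 1  1  9/2  -2   0 ]
  [ 0  1    4   0  -1 ]
  [ 0  0    0   1   0 ]
  [ 0  0    0   0  -1 ]
R4 := -1·R4
  [ 1  1  9/2  -2   0 ]
  [ 0  1    4   0  -1 ]
  [ 0  0    0   1   0 ]
  [ 0  0    0   0   1 ]
R2 := R2 + R4
  [ 1  1  9/2  -2  0 ]
  [ 0  1    4   0  0 ]
  [ 0  0    0   1  0 ]
  [ 0  0    0   0  1 ]
R1 := R1 + 2·R3
  [ 1  1  9/2  0  0 ]
  [ 0  1    4  0  0 ]
  [ 0  0    0  1  0 ]
  [ 0  0    0  0  1 ]
R1 := R1 − R2
  [ 1  0  1/2  0  0 ]
  [ 0  1    4  0  0 ]
  [ 0  0    0  1  0 ]
  [ 0  0    0  0  1 ]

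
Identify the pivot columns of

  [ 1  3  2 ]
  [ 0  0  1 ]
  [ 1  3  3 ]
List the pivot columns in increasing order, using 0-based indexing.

0, 2

Subtract ρ1 from ρ3.
  [ 1  3  2 ]
  [ 0  0  1 ]
  [ 0  0  1 ]
Subtract ρ2 from ρ3.
  [ 1  3  2 ]
  [ 0  0  1 ]
  [ 0  0  0 ]
Subtract 2 times ρ2 from ρ1.
  [ 1  3  0 ]
  [ 0  0  1 ]
  [ 0  0  0 ]
Pivot columns are the columns containing a leading 1.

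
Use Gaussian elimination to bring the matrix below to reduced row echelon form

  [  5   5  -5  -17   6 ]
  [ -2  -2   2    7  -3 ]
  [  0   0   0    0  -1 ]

[[1, 1, -1, 0, 0], [0, 0, 0, 1, 0], [0, 0, 0, 0, 1]]

r1 ← 1/5·r1
  [  1   1  -1  -17/5  6/5 ]
  [ -2  -2   2      7   -3 ]
  [  0   0   0      0   -1 ]
r2 ← r2 + 2·r1
  [ 1  1  -1  -17/5   6/5 ]
  [ 0  0   0    1/5  -3/5 ]
  [ 0  0   0      0    -1 ]
r2 ← 5·r2
  [ 1  1  -1  -17/5  6/5 ]
  [ 0  0   0      1   -3 ]
  [ 0  0   0      0   -1 ]
r3 ← -1·r3
  [ 1  1  -1  -17/5  6/5 ]
  [ 0  0   0      1   -3 ]
  [ 0  0   0      0    1 ]
r2 ← r2 + 3·r3
  [ 1  1  -1  -17/5  6/5 ]
  [ 0  0   0      1    0 ]
  [ 0  0   0      0    1 ]
r1 ← r1 − 6/5·r3
  [ 1  1  -1  -17/5  0 ]
  [ 0  0   0      1  0 ]
  [ 0  0   0      0  1 ]
r1 ← r1 + 17/5·r2
  [ 1  1  -1  0  0 ]
  [ 0  0   0  1  0 ]
  [ 0  0   0  0  1 ]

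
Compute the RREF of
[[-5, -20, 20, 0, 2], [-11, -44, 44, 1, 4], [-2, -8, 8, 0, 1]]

Multiply R1 by -1/5.
  [   1    4  -4  0  -2/5 ]
  [ -11  -44  44  1     4 ]
  [  -2   -8   8  0     1 ]
Add 11 times R1 to R2.
  [  1   4  -4  0  -2/5 ]
  [  0   0   0  1  -2/5 ]
  [ -2  -8   8  0     1 ]
Add 2 times R1 to R3.
  [ 1  4  -4  0  -2/5 ]
  [ 0  0   0  1  -2/5 ]
  [ 0  0   0  0   1/5 ]
Multiply R3 by 5.
  [ 1  4  -4  0  -2/5 ]
  [ 0  0   0  1  -2/5 ]
  [ 0  0   0  0     1 ]
Add 2/5 times R3 to R2.
  [ 1  4  -4  0  -2/5 ]
  [ 0  0   0  1     0 ]
  [ 0  0   0  0     1 ]
Add 2/5 times R3 to R1.
  [ 1  4  -4  0  0 ]
  [ 0  0   0  1  0 ]
  [ 0  0   0  0  1 ]

[[1, 4, -4, 0, 0], [0, 0, 0, 1, 0], [0, 0, 0, 0, 1]]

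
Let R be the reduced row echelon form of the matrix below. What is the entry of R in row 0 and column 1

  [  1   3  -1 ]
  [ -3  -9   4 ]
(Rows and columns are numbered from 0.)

3

r2 → r2 + 3·r1
  [ 1  3  -1 ]
  [ 0  0   1 ]
r1 → r1 + r2
  [ 1  3  0 ]
  [ 0  0  1 ]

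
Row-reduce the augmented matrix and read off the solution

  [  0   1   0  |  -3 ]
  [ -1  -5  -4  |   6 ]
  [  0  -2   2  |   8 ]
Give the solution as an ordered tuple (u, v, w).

(5, -3, 1)

Swap r1 and r2.
  [ -1  -5  -4  |   6 ]
  [  0   1   0  |  -3 ]
  [  0  -2   2  |   8 ]
Multiply r1 by -1.
  [ 1   5  4  |  -6 ]
  [ 0   1  0  |  -3 ]
  [ 0  -2  2  |   8 ]
Add 2 times r2 to r3.
  [ 1  5  4  |  -6 ]
  [ 0  1  0  |  -3 ]
  [ 0  0  2  |   2 ]
Multiply r3 by 1/2.
  [ 1  5  4  |  -6 ]
  [ 0  1  0  |  -3 ]
  [ 0  0  1  |   1 ]
Subtract 4 times r3 from r1.
  [ 1  5  0  |  -10 ]
  [ 0  1  0  |   -3 ]
  [ 0  0  1  |    1 ]
Subtract 5 times r2 from r1.
  [ 1  0  0  |   5 ]
  [ 0  1  0  |  -3 ]
  [ 0  0  1  |   1 ]
Reading off the last column: u = 5, v = -3, w = 1.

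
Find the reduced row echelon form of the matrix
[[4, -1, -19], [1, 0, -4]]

ρ1 := 1/4·ρ1
ρ2 := ρ2 − ρ1
ρ2 := 4·ρ2
ρ1 := ρ1 + 1/4·ρ2

[[1, 0, -4], [0, 1, 3]]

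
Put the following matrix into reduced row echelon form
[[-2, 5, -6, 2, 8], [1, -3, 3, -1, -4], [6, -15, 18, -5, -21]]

[[1, 0, 3, 0, -1], [0, 1, 0, 0, 0], [0, 0, 0, 1, 3]]

r1 -> -1/2·r1
  [ 1  -5/2   3  -1   -4 ]
  [ 1    -3   3  -1   -4 ]
  [ 6   -15  18  -5  -21 ]
r2 -> r2 − r1
  [ 1  -5/2   3  -1   -4 ]
  [ 0  -1/2   0   0    0 ]
  [ 6   -15  18  -5  -21 ]
r3 -> r3 − 6·r1
  [ 1  -5/2  3  -1  -4 ]
  [ 0  -1/2  0   0   0 ]
  [ 0     0  0   1   3 ]
r2 -> -2·r2
  [ 1  -5/2  3  -1  -4 ]
  [ 0     1  0   0   0 ]
  [ 0     0  0   1   3 ]
r1 -> r1 + r3
  [ 1  -5/2  3  0  -1 ]
  [ 0     1  0  0   0 ]
  [ 0     0  0  1   3 ]
r1 -> r1 + 5/2·r2
  [ 1  0  3  0  -1 ]
  [ 0  1  0  0   0 ]
  [ 0  0  0  1   3 ]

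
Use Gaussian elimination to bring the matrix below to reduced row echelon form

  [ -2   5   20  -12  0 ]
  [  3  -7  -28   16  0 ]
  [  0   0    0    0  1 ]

R1 -> -1/2·R1
  [ 1  -5/2  -10   6  0 ]
  [ 3    -7  -28  16  0 ]
  [ 0     0    0   0  1 ]
R2 -> R2 − 3·R1
  [ 1  -5/2  -10   6  0 ]
  [ 0   1/2    2  -2  0 ]
  [ 0     0    0   0  1 ]
R2 -> 2·R2
  [ 1  -5/2  -10   6  0 ]
  [ 0     1    4  -4  0 ]
  [ 0     0    0   0  1 ]
R1 -> R1 + 5/2·R2
  [ 1  0  0  -4  0 ]
  [ 0  1  4  -4  0 ]
  [ 0  0  0   0  1 ]

[[1, 0, 0, -4, 0], [0, 1, 4, -4, 0], [0, 0, 0, 0, 1]]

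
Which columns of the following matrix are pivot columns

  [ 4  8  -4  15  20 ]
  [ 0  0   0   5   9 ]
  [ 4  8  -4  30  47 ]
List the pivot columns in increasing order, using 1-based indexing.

1, 4

R1 ← 1/4·R1
R3 ← R3 − 4·R1
R2 ← 1/5·R2
R3 ← R3 − 15·R2
R1 ← R1 − 15/4·R2
Pivot columns are the columns containing a leading 1.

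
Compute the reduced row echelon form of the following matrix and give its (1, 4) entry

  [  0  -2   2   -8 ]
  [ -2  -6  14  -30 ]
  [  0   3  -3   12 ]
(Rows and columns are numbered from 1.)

Swap r1 and r2.
  [ -2  -6  14  -30 ]
  [  0  -2   2   -8 ]
  [  0   3  -3   12 ]
Multiply r1 by -1/2.
  [ 1   3  -7  15 ]
  [ 0  -2   2  -8 ]
  [ 0   3  -3  12 ]
Multiply r2 by -1/2.
  [ 1  3  -7  15 ]
  [ 0  1  -1   4 ]
  [ 0  3  -3  12 ]
Subtract 3 times r2 from r3.
  [ 1  3  -7  15 ]
  [ 0  1  -1   4 ]
  [ 0  0   0   0 ]
Subtract 3 times r2 from r1.
  [ 1  0  -4  3 ]
  [ 0  1  -1  4 ]
  [ 0  0   0  0 ]

3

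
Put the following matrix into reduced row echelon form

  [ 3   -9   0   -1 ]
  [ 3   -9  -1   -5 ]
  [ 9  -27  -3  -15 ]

r1 := 1/3·r1
r2 := r2 − 3·r1
r3 := r3 − 9·r1
r2 := -1·r2
r3 := r3 + 3·r2

[[1, -3, 0, -1/3], [0, 0, 1, 4], [0, 0, 0, 0]]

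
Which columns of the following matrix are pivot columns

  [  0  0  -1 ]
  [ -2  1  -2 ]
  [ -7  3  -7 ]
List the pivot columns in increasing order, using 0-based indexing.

0, 1, 2

Swap R1 and R2.
  [ -2  1  -2 ]
  [  0  0  -1 ]
  [ -7  3  -7 ]
Multiply R1 by -1/2.
  [  1  -1/2   1 ]
  [  0     0  -1 ]
  [ -7     3  -7 ]
Add 7 times R1 to R3.
  [ 1  -1/2   1 ]
  [ 0     0  -1 ]
  [ 0  -1/2   0 ]
Swap R2 and R3.
  [ 1  -1/2   1 ]
  [ 0  -1/2   0 ]
  [ 0     0  -1 ]
Multiply R2 by -2.
  [ 1  -1/2   1 ]
  [ 0     1   0 ]
  [ 0     0  -1 ]
Multiply R3 by -1.
  [ 1  -1/2  1 ]
  [ 0     1  0 ]
  [ 0     0  1 ]
Subtract R3 from R1.
  [ 1  -1/2  0 ]
  [ 0     1  0 ]
  [ 0     0  1 ]
Add 1/2 times R2 to R1.
  [ 1  0  0 ]
  [ 0  1  0 ]
  [ 0  0  1 ]
Pivot columns are the columns containing a leading 1.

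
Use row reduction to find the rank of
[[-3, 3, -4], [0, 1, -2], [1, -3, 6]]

rank = 3

r1 -> -1/3·r1
r3 -> r3 − r1
r3 -> r3 + 2·r2
r3 -> 3/2·r3
r2 -> r2 + 2·r3
r1 -> r1 − 4/3·r3
r1 -> r1 + r2
The reduced form has 3 nonzero rows.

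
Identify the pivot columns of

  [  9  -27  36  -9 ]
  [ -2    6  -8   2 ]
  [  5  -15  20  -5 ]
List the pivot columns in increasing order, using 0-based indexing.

r1 := 1/9·r1
  [  1   -3   4  -1 ]
  [ -2    6  -8   2 ]
  [  5  -15  20  -5 ]
r2 := r2 + 2·r1
  [ 1   -3   4  -1 ]
  [ 0    0   0   0 ]
  [ 5  -15  20  -5 ]
r3 := r3 − 5·r1
  [ 1  -3  4  -1 ]
  [ 0   0  0   0 ]
  [ 0   0  0   0 ]
Pivot columns are the columns containing a leading 1.

0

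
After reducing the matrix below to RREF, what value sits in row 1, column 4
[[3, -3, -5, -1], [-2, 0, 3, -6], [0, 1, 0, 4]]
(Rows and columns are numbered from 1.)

-3

ρ1 -> 1/3·ρ1
ρ2 -> ρ2 + 2·ρ1
ρ2 -> -1/2·ρ2
ρ3 -> ρ3 − ρ2
ρ3 -> -6·ρ3
ρ2 -> ρ2 − 1/6·ρ3
ρ1 -> ρ1 + 5/3·ρ3
ρ1 -> ρ1 + ρ2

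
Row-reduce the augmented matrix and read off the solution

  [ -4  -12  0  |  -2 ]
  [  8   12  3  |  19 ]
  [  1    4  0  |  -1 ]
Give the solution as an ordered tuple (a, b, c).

Multiply R1 by -1/4.
  [ 1   3  0  |  1/2 ]
  [ 8  12  3  |   19 ]
  [ 1   4  0  |   -1 ]
Subtract 8 times R1 from R2.
  [ 1    3  0  |  1/2 ]
  [ 0  -12  3  |   15 ]
  [ 1    4  0  |   -1 ]
Subtract R1 from R3.
  [ 1    3  0  |   1/2 ]
  [ 0  -12  3  |    15 ]
  [ 0    1  0  |  -3/2 ]
Multiply R2 by -1/12.
  [ 1  3     0  |   1/2 ]
  [ 0  1  -1/4  |  -5/4 ]
  [ 0  1     0  |  -3/2 ]
Subtract R2 from R3.
  [ 1  3     0  |   1/2 ]
  [ 0  1  -1/4  |  -5/4 ]
  [ 0  0   1/4  |  -1/4 ]
Multiply R3 by 4.
  [ 1  3     0  |   1/2 ]
  [ 0  1  -1/4  |  -5/4 ]
  [ 0  0     1  |    -1 ]
Add 1/4 times R3 to R2.
  [ 1  3  0  |   1/2 ]
  [ 0  1  0  |  -3/2 ]
  [ 0  0  1  |    -1 ]
Subtract 3 times R2 from R1.
  [ 1  0  0  |     5 ]
  [ 0  1  0  |  -3/2 ]
  [ 0  0  1  |    -1 ]
Reading off the last column: a = 5, b = -3/2, c = -1.

(5, -3/2, -1)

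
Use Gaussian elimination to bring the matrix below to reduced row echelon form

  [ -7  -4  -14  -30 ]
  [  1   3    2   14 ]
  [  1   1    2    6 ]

R1 ← -1/7·R1
  [ 1  4/7  2  30/7 ]
  [ 1    3  2    14 ]
  [ 1    1  2     6 ]
R2 ← R2 − R1
  [ 1   4/7  2  30/7 ]
  [ 0  17/7  0  68/7 ]
  [ 1     1  2     6 ]
R3 ← R3 − R1
  [ 1   4/7  2  30/7 ]
  [ 0  17/7  0  68/7 ]
  [ 0   3/7  0  12/7 ]
R2 ← 7/17·R2
  [ 1  4/7  2  30/7 ]
  [ 0    1  0     4 ]
  [ 0  3/7  0  12/7 ]
R3 ← R3 − 3/7·R2
  [ 1  4/7  2  30/7 ]
  [ 0    1  0     4 ]
  [ 0    0  0     0 ]
R1 ← R1 − 4/7·R2
  [ 1  0  2  2 ]
  [ 0  1  0  4 ]
  [ 0  0  0  0 ]

[[1, 0, 2, 2], [0, 1, 0, 4], [0, 0, 0, 0]]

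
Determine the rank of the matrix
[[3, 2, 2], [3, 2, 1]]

r1 → 1/3·r1
  [ 1  2/3  2/3 ]
  [ 3    2    1 ]
r2 → r2 − 3·r1
  [ 1  2/3  2/3 ]
  [ 0    0   -1 ]
r2 → -1·r2
  [ 1  2/3  2/3 ]
  [ 0    0    1 ]
r1 → r1 − 2/3·r2
  [ 1  2/3  0 ]
  [ 0    0  1 ]
The reduced form has 2 nonzero rows.

rank = 2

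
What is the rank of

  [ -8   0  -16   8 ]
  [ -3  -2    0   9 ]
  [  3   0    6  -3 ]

rank = 2

Multiply R1 by -1/8.
  [  1   0  2  -1 ]
  [ -3  -2  0   9 ]
  [  3   0  6  -3 ]
Add 3 times R1 to R2.
  [ 1   0  2  -1 ]
  [ 0  -2  6   6 ]
  [ 3   0  6  -3 ]
Subtract 3 times R1 from R3.
  [ 1   0  2  -1 ]
  [ 0  -2  6   6 ]
  [ 0   0  0   0 ]
Multiply R2 by -1/2.
  [ 1  0   2  -1 ]
  [ 0  1  -3  -3 ]
  [ 0  0   0   0 ]
The reduced form has 2 nonzero rows.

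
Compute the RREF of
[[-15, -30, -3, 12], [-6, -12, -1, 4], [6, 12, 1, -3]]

[[1, 2, 0, 0], [0, 0, 1, 0], [0, 0, 0, 1]]

R1 ← -1/15·R1
R2 ← R2 + 6·R1
R3 ← R3 − 6·R1
R2 ← 5·R2
R3 ← R3 + 1/5·R2
R2 ← R2 + 4·R3
R1 ← R1 + 4/5·R3
R1 ← R1 − 1/5·R2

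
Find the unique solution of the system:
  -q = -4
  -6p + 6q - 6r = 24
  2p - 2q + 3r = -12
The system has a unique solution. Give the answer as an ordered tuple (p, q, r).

(4, 4, -4)

Form the augmented matrix and row-reduce:
  [  0  -1   0  |   -4 ]
  [ -6   6  -6  |   24 ]
  [  2  -2   3  |  -12 ]
Swap r1 and r2.
  [ -6   6  -6  |   24 ]
  [  0  -1   0  |   -4 ]
  [  2  -2   3  |  -12 ]
Multiply r1 by -1/6.
  [ 1  -1  1  |   -4 ]
  [ 0  -1  0  |   -4 ]
  [ 2  -2  3  |  -12 ]
Subtract 2 times r1 from r3.
  [ 1  -1  1  |  -4 ]
  [ 0  -1  0  |  -4 ]
  [ 0   0  1  |  -4 ]
Multiply r2 by -1.
  [ 1  -1  1  |  -4 ]
  [ 0   1  0  |   4 ]
  [ 0   0  1  |  -4 ]
Subtract r3 from r1.
  [ 1  -1  0  |   0 ]
  [ 0   1  0  |   4 ]
  [ 0   0  1  |  -4 ]
Add r2 to r1.
  [ 1  0  0  |   4 ]
  [ 0  1  0  |   4 ]
  [ 0  0  1  |  -4 ]
Reading off the last column: p = 4, q = 4, r = -4.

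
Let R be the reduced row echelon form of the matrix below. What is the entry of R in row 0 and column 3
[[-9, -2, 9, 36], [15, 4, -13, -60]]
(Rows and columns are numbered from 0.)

-4

R1 → -1/9·R1
R2 → R2 − 15·R1
R2 → 3/2·R2
R1 → R1 − 2/9·R2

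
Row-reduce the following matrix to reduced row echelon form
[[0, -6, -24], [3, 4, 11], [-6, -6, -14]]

Swap ρ1 and ρ2.
Multiply ρ1 by 1/3.
Add 6 times ρ1 to ρ3.
Multiply ρ2 by -1/6.
Subtract 2 times ρ2 from ρ3.
Subtract 4/3 times ρ2 from ρ1.

[[1, 0, -5/3], [0, 1, 4], [0, 0, 0]]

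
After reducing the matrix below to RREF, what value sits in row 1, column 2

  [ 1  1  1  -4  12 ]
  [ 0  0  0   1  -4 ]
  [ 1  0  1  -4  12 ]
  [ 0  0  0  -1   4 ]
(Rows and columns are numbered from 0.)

0

ρ3 := ρ3 − ρ1
  [ 1   1  1  -4  12 ]
  [ 0   0  0   1  -4 ]
  [ 0  -1  0   0   0 ]
  [ 0   0  0  -1   4 ]
ρ2 ↔ ρ3
  [ 1   1  1  -4  12 ]
  [ 0  -1  0   0   0 ]
  [ 0   0  0   1  -4 ]
  [ 0   0  0  -1   4 ]
ρ2 := -1·ρ2
  [ 1  1  1  -4  12 ]
  [ 0  1  0   0   0 ]
  [ 0  0  0   1  -4 ]
  [ 0  0  0  -1   4 ]
ρ4 := ρ4 + ρ3
  [ 1  1  1  -4  12 ]
  [ 0  1  0   0   0 ]
  [ 0  0  0   1  -4 ]
  [ 0  0  0   0   0 ]
ρ1 := ρ1 + 4·ρ3
  [ 1  1  1  0  -4 ]
  [ 0  1  0  0   0 ]
  [ 0  0  0  1  -4 ]
  [ 0  0  0  0   0 ]
ρ1 := ρ1 − ρ2
  [ 1  0  1  0  -4 ]
  [ 0  1  0  0   0 ]
  [ 0  0  0  1  -4 ]
  [ 0  0  0  0   0 ]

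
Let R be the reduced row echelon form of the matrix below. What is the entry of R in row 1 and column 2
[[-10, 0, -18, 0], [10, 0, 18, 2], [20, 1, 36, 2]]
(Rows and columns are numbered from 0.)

0

ρ1 -> -1/10·ρ1
  [  1  0  9/5  0 ]
  [ 10  0   18  2 ]
  [ 20  1   36  2 ]
ρ2 -> ρ2 − 10·ρ1
  [  1  0  9/5  0 ]
  [  0  0    0  2 ]
  [ 20  1   36  2 ]
ρ3 -> ρ3 − 20·ρ1
  [ 1  0  9/5  0 ]
  [ 0  0    0  2 ]
  [ 0  1    0  2 ]
ρ2 <=> ρ3
  [ 1  0  9/5  0 ]
  [ 0  1    0  2 ]
  [ 0  0    0  2 ]
ρ3 -> 1/2·ρ3
  [ 1  0  9/5  0 ]
  [ 0  1    0  2 ]
  [ 0  0    0  1 ]
ρ2 -> ρ2 − 2·ρ3
  [ 1  0  9/5  0 ]
  [ 0  1    0  0 ]
  [ 0  0    0  1 ]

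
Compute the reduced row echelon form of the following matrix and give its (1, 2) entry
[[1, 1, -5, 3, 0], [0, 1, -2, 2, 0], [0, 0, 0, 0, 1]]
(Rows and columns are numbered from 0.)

-2

R1 -> R1 − R2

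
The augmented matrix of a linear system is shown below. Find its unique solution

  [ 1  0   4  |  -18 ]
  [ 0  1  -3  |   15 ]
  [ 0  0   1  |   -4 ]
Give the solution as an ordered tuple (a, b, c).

(-2, 3, -4)

R2 -> R2 + 3·R3
  [ 1  0  4  |  -18 ]
  [ 0  1  0  |    3 ]
  [ 0  0  1  |   -4 ]
R1 -> R1 − 4·R3
  [ 1  0  0  |  -2 ]
  [ 0  1  0  |   3 ]
  [ 0  0  1  |  -4 ]
Reading off the last column: a = -2, b = 3, c = -4.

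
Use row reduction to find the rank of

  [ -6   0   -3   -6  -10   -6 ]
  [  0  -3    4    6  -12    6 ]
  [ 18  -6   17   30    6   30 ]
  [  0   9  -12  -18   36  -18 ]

rank = 2

R1 → -1/6·R1
  [  1   0  1/2    1  5/3    1 ]
  [  0  -3    4    6  -12    6 ]
  [ 18  -6   17   30    6   30 ]
  [  0   9  -12  -18   36  -18 ]
R3 → R3 − 18·R1
  [ 1   0  1/2    1  5/3    1 ]
  [ 0  -3    4    6  -12    6 ]
  [ 0  -6    8   12  -24   12 ]
  [ 0   9  -12  -18   36  -18 ]
R2 → -1/3·R2
  [ 1   0   1/2    1  5/3    1 ]
  [ 0   1  -4/3   -2    4   -2 ]
  [ 0  -6     8   12  -24   12 ]
  [ 0   9   -12  -18   36  -18 ]
R3 → R3 + 6·R2
  [ 1  0   1/2    1  5/3    1 ]
  [ 0  1  -4/3   -2    4   -2 ]
  [ 0  0     0    0    0    0 ]
  [ 0  9   -12  -18   36  -18 ]
R4 → R4 − 9·R2
  [ 1  0   1/2   1  5/3   1 ]
  [ 0  1  -4/3  -2    4  -2 ]
  [ 0  0     0   0    0   0 ]
  [ 0  0     0   0    0   0 ]
The reduced form has 2 nonzero rows.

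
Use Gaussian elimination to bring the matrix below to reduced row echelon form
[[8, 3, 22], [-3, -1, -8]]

R1 → 1/8·R1
  [  1  3/8  11/4 ]
  [ -3   -1    -8 ]
R2 → R2 + 3·R1
  [ 1  3/8  11/4 ]
  [ 0  1/8   1/4 ]
R2 → 8·R2
  [ 1  3/8  11/4 ]
  [ 0    1     2 ]
R1 → R1 − 3/8·R2
  [ 1  0  2 ]
  [ 0  1  2 ]

[[1, 0, 2], [0, 1, 2]]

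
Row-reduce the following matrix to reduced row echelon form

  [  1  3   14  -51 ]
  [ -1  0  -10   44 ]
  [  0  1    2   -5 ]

[[1, 0, 0, -4], [0, 1, 0, 3], [0, 0, 1, -4]]

Add R1 to R2.
  [ 1  3  14  -51 ]
  [ 0  3   4   -7 ]
  [ 0  1   2   -5 ]
Multiply R2 by 1/3.
  [ 1  3   14   -51 ]
  [ 0  1  4/3  -7/3 ]
  [ 0  1    2    -5 ]
Subtract R2 from R3.
  [ 1  3   14   -51 ]
  [ 0  1  4/3  -7/3 ]
  [ 0  0  2/3  -8/3 ]
Multiply R3 by 3/2.
  [ 1  3   14   -51 ]
  [ 0  1  4/3  -7/3 ]
  [ 0  0    1    -4 ]
Subtract 4/3 times R3 from R2.
  [ 1  3  14  -51 ]
  [ 0  1   0    3 ]
  [ 0  0   1   -4 ]
Subtract 14 times R3 from R1.
  [ 1  3  0   5 ]
  [ 0  1  0   3 ]
  [ 0  0  1  -4 ]
Subtract 3 times R2 from R1.
  [ 1  0  0  -4 ]
  [ 0  1  0   3 ]
  [ 0  0  1  -4 ]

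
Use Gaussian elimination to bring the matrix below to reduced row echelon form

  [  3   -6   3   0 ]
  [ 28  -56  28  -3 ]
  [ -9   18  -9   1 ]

[[1, -2, 1, 0], [0, 0, 0, 1], [0, 0, 0, 0]]

ρ1 := 1/3·ρ1
  [  1   -2   1   0 ]
  [ 28  -56  28  -3 ]
  [ -9   18  -9   1 ]
ρ2 := ρ2 − 28·ρ1
  [  1  -2   1   0 ]
  [  0   0   0  -3 ]
  [ -9  18  -9   1 ]
ρ3 := ρ3 + 9·ρ1
  [ 1  -2  1   0 ]
  [ 0   0  0  -3 ]
  [ 0   0  0   1 ]
ρ2 := -1/3·ρ2
  [ 1  -2  1  0 ]
  [ 0   0  0  1 ]
  [ 0   0  0  1 ]
ρ3 := ρ3 − ρ2
  [ 1  -2  1  0 ]
  [ 0   0  0  1 ]
  [ 0   0  0  0 ]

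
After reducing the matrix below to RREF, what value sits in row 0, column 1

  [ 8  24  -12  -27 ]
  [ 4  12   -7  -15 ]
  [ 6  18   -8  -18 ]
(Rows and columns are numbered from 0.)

3

r1 -> 1/8·r1
r2 -> r2 − 4·r1
r3 -> r3 − 6·r1
r2 -> -1·r2
r3 -> r3 − r2
r3 -> 4/3·r3
r2 -> r2 − 3/2·r3
r1 -> r1 + 27/8·r3
r1 -> r1 + 3/2·r2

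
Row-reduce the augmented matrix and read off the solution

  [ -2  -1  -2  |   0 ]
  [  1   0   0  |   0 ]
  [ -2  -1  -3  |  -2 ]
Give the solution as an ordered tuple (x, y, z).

(0, -4, 2)

r1 ← -1/2·r1
  [  1  1/2   1  |   0 ]
  [  1    0   0  |   0 ]
  [ -2   -1  -3  |  -2 ]
r2 ← r2 − r1
  [  1   1/2   1  |   0 ]
  [  0  -1/2  -1  |   0 ]
  [ -2    -1  -3  |  -2 ]
r3 ← r3 + 2·r1
  [ 1   1/2   1  |   0 ]
  [ 0  -1/2  -1  |   0 ]
  [ 0     0  -1  |  -2 ]
r2 ← -2·r2
  [ 1  1/2   1  |   0 ]
  [ 0    1   2  |   0 ]
  [ 0    0  -1  |  -2 ]
r3 ← -1·r3
  [ 1  1/2  1  |  0 ]
  [ 0    1  2  |  0 ]
  [ 0    0  1  |  2 ]
r2 ← r2 − 2·r3
  [ 1  1/2  1  |   0 ]
  [ 0    1  0  |  -4 ]
  [ 0    0  1  |   2 ]
r1 ← r1 − r3
  [ 1  1/2  0  |  -2 ]
  [ 0    1  0  |  -4 ]
  [ 0    0  1  |   2 ]
r1 ← r1 − 1/2·r2
  [ 1  0  0  |   0 ]
  [ 0  1  0  |  -4 ]
  [ 0  0  1  |   2 ]
Reading off the last column: x = 0, y = -4, z = 2.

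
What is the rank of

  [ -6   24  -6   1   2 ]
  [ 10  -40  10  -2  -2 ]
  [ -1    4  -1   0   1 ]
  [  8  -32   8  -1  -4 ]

rank = 2

r1 -> -1/6·r1
r2 -> r2 − 10·r1
r3 -> r3 + r1
r4 -> r4 − 8·r1
r2 -> -3·r2
r3 -> r3 + 1/6·r2
r4 -> r4 − 1/3·r2
r1 -> r1 + 1/6·r2
The reduced form has 2 nonzero rows.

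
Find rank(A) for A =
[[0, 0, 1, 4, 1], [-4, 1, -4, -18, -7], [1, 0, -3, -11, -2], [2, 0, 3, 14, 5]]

r1 ↔ r2
  [ -4  1  -4  -18  -7 ]
  [  0  0   1    4   1 ]
  [  1  0  -3  -11  -2 ]
  [  2  0   3   14   5 ]
r1 → -1/4·r1
  [ 1  -1/4   1  9/2  7/4 ]
  [ 0     0   1    4    1 ]
  [ 1     0  -3  -11   -2 ]
  [ 2     0   3   14    5 ]
r3 → r3 − r1
  [ 1  -1/4   1    9/2    7/4 ]
  [ 0     0   1      4      1 ]
  [ 0   1/4  -4  -31/2  -15/4 ]
  [ 2     0   3     14      5 ]
r4 → r4 − 2·r1
  [ 1  -1/4   1    9/2    7/4 ]
  [ 0     0   1      4      1 ]
  [ 0   1/4  -4  -31/2  -15/4 ]
  [ 0   1/2   1      5    3/2 ]
r2 ↔ r3
  [ 1  -1/4   1    9/2    7/4 ]
  [ 0   1/4  -4  -31/2  -15/4 ]
  [ 0     0   1      4      1 ]
  [ 0   1/2   1      5    3/2 ]
r2 → 4·r2
  [ 1  -1/4    1  9/2  7/4 ]
  [ 0     1  -16  -62  -15 ]
  [ 0     0    1    4    1 ]
  [ 0   1/2    1    5  3/2 ]
r4 → r4 − 1/2·r2
  [ 1  -1/4    1  9/2  7/4 ]
  [ 0     1  -16  -62  -15 ]
  [ 0     0    1    4    1 ]
  [ 0     0    9   36    9 ]
r4 → r4 − 9·r3
  [ 1  -1/4    1  9/2  7/4 ]
  [ 0     1  -16  -62  -15 ]
  [ 0     0    1    4    1 ]
  [ 0     0    0    0    0 ]
r2 → r2 + 16·r3
  [ 1  -1/4  1  9/2  7/4 ]
  [ 0     1  0    2    1 ]
  [ 0     0  1    4    1 ]
  [ 0     0  0    0    0 ]
r1 → r1 − r3
  [ 1  -1/4  0  1/2  3/4 ]
  [ 0     1  0    2    1 ]
  [ 0     0  1    4    1 ]
  [ 0     0  0    0    0 ]
r1 → r1 + 1/4·r2
  [ 1  0  0  1  1 ]
  [ 0  1  0  2  1 ]
  [ 0  0  1  4  1 ]
  [ 0  0  0  0  0 ]
The reduced form has 3 nonzero rows.

rank = 3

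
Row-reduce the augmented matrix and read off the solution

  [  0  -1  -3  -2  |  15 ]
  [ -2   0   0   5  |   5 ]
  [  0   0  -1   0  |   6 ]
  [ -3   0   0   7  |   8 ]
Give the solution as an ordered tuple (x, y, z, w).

(-5, 5, -6, -1)

r1 <-> r2
  [ -2   0   0   5  |   5 ]
  [  0  -1  -3  -2  |  15 ]
  [  0   0  -1   0  |   6 ]
  [ -3   0   0   7  |   8 ]
r1 -> -1/2·r1
  [  1   0   0  -5/2  |  -5/2 ]
  [  0  -1  -3    -2  |    15 ]
  [  0   0  -1     0  |     6 ]
  [ -3   0   0     7  |     8 ]
r4 -> r4 + 3·r1
  [ 1   0   0  -5/2  |  -5/2 ]
  [ 0  -1  -3    -2  |    15 ]
  [ 0   0  -1     0  |     6 ]
  [ 0   0   0  -1/2  |   1/2 ]
r2 -> -1·r2
  [ 1  0   0  -5/2  |  -5/2 ]
  [ 0  1   3     2  |   -15 ]
  [ 0  0  -1     0  |     6 ]
  [ 0  0   0  -1/2  |   1/2 ]
r3 -> -1·r3
  [ 1  0  0  -5/2  |  -5/2 ]
  [ 0  1  3     2  |   -15 ]
  [ 0  0  1     0  |    -6 ]
  [ 0  0  0  -1/2  |   1/2 ]
r4 -> -2·r4
  [ 1  0  0  -5/2  |  -5/2 ]
  [ 0  1  3     2  |   -15 ]
  [ 0  0  1     0  |    -6 ]
  [ 0  0  0     1  |    -1 ]
r2 -> r2 − 2·r4
  [ 1  0  0  -5/2  |  -5/2 ]
  [ 0  1  3     0  |   -13 ]
  [ 0  0  1     0  |    -6 ]
  [ 0  0  0     1  |    -1 ]
r1 -> r1 + 5/2·r4
  [ 1  0  0  0  |   -5 ]
  [ 0  1  3  0  |  -13 ]
  [ 0  0  1  0  |   -6 ]
  [ 0  0  0  1  |   -1 ]
r2 -> r2 − 3·r3
  [ 1  0  0  0  |  -5 ]
  [ 0  1  0  0  |   5 ]
  [ 0  0  1  0  |  -6 ]
  [ 0  0  0  1  |  -1 ]
Reading off the last column: x = -5, y = 5, z = -6, w = -1.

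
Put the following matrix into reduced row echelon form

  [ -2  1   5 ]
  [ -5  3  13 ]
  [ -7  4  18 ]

[[1, 0, -2], [0, 1, 1], [0, 0, 0]]

R1 → -1/2·R1
  [  1  -1/2  -5/2 ]
  [ -5     3    13 ]
  [ -7     4    18 ]
R2 → R2 + 5·R1
  [  1  -1/2  -5/2 ]
  [  0   1/2   1/2 ]
  [ -7     4    18 ]
R3 → R3 + 7·R1
  [ 1  -1/2  -5/2 ]
  [ 0   1/2   1/2 ]
  [ 0   1/2   1/2 ]
R2 → 2·R2
  [ 1  -1/2  -5/2 ]
  [ 0     1     1 ]
  [ 0   1/2   1/2 ]
R3 → R3 − 1/2·R2
  [ 1  -1/2  -5/2 ]
  [ 0     1     1 ]
  [ 0     0     0 ]
R1 → R1 + 1/2·R2
  [ 1  0  -2 ]
  [ 0  1   1 ]
  [ 0  0   0 ]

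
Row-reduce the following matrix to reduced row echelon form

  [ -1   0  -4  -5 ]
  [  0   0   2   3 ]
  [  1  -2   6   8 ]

[[1, 0, 0, -1], [0, 1, 0, 0], [0, 0, 1, 3/2]]

Multiply r1 by -1.
Subtract r1 from r3.
Swap r2 and r3.
Multiply r2 by -1/2.
Multiply r3 by 1/2.
Add r3 to r2.
Subtract 4 times r3 from r1.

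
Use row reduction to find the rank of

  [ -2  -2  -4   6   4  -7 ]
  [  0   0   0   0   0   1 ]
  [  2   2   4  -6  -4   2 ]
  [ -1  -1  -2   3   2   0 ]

rank = 2

R1 → -1/2·R1
  [  1   1   2  -3  -2  7/2 ]
  [  0   0   0   0   0    1 ]
  [  2   2   4  -6  -4    2 ]
  [ -1  -1  -2   3   2    0 ]
R3 → R3 − 2·R1
  [  1   1   2  -3  -2  7/2 ]
  [  0   0   0   0   0    1 ]
  [  0   0   0   0   0   -5 ]
  [ -1  -1  -2   3   2    0 ]
R4 → R4 + R1
  [ 1  1  2  -3  -2  7/2 ]
  [ 0  0  0   0   0    1 ]
  [ 0  0  0   0   0   -5 ]
  [ 0  0  0   0   0  7/2 ]
R3 → R3 + 5·R2
  [ 1  1  2  -3  -2  7/2 ]
  [ 0  0  0   0   0    1 ]
  [ 0  0  0   0   0    0 ]
  [ 0  0  0   0   0  7/2 ]
R4 → R4 − 7/2·R2
  [ 1  1  2  -3  -2  7/2 ]
  [ 0  0  0   0   0    1 ]
  [ 0  0  0   0   0    0 ]
  [ 0  0  0   0   0    0 ]
R1 → R1 − 7/2·R2
  [ 1  1  2  -3  -2  0 ]
  [ 0  0  0   0   0  1 ]
  [ 0  0  0   0   0  0 ]
  [ 0  0  0   0   0  0 ]
The reduced form has 2 nonzero rows.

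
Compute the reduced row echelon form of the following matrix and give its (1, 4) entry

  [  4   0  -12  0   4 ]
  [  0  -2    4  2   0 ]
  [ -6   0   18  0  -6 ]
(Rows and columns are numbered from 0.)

0

ρ1 := 1/4·ρ1
  [  1   0  -3  0   1 ]
  [  0  -2   4  2   0 ]
  [ -6   0  18  0  -6 ]
ρ3 := ρ3 + 6·ρ1
  [ 1   0  -3  0  1 ]
  [ 0  -2   4  2  0 ]
  [ 0   0   0  0  0 ]
ρ2 := -1/2·ρ2
  [ 1  0  -3   0  1 ]
  [ 0  1  -2  -1  0 ]
  [ 0  0   0   0  0 ]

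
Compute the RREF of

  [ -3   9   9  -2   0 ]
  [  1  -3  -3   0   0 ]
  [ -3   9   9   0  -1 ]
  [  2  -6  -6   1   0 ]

Multiply r1 by -1/3.
  [  1  -3  -3  2/3   0 ]
  [  1  -3  -3    0   0 ]
  [ -3   9   9    0  -1 ]
  [  2  -6  -6    1   0 ]
Subtract r1 from r2.
  [  1  -3  -3   2/3   0 ]
  [  0   0   0  -2/3   0 ]
  [ -3   9   9     0  -1 ]
  [  2  -6  -6     1   0 ]
Add 3 times r1 to r3.
  [ 1  -3  -3   2/3   0 ]
  [ 0   0   0  -2/3   0 ]
  [ 0   0   0     2  -1 ]
  [ 2  -6  -6     1   0 ]
Subtract 2 times r1 from r4.
  [ 1  -3  -3   2/3   0 ]
  [ 0   0   0  -2/3   0 ]
  [ 0   0   0     2  -1 ]
  [ 0   0   0  -1/3   0 ]
Multiply r2 by -3/2.
  [ 1  -3  -3   2/3   0 ]
  [ 0   0   0     1   0 ]
  [ 0   0   0     2  -1 ]
  [ 0   0   0  -1/3   0 ]
Subtract 2 times r2 from r3.
  [ 1  -3  -3   2/3   0 ]
  [ 0   0   0     1   0 ]
  [ 0   0   0     0  -1 ]
  [ 0   0   0  -1/3   0 ]
Add 1/3 times r2 to r4.
  [ 1  -3  -3  2/3   0 ]
  [ 0   0   0    1   0 ]
  [ 0   0   0    0  -1 ]
  [ 0   0   0    0   0 ]
Multiply r3 by -1.
  [ 1  -3  -3  2/3  0 ]
  [ 0   0   0    1  0 ]
  [ 0   0   0    0  1 ]
  [ 0   0   0    0  0 ]
Subtract 2/3 times r2 from r1.
  [ 1  -3  -3  0  0 ]
  [ 0   0   0  1  0 ]
  [ 0   0   0  0  1 ]
  [ 0   0   0  0  0 ]

[[1, -3, -3, 0, 0], [0, 0, 0, 1, 0], [0, 0, 0, 0, 1], [0, 0, 0, 0, 0]]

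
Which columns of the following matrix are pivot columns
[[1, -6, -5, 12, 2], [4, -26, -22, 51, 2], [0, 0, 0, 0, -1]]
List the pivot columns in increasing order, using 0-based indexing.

0, 1, 4

ρ2 → ρ2 − 4·ρ1
  [ 1  -6  -5  12   2 ]
  [ 0  -2  -2   3  -6 ]
  [ 0   0   0   0  -1 ]
ρ2 → -1/2·ρ2
  [ 1  -6  -5    12   2 ]
  [ 0   1   1  -3/2   3 ]
  [ 0   0   0     0  -1 ]
ρ3 → -1·ρ3
  [ 1  -6  -5    12  2 ]
  [ 0   1   1  -3/2  3 ]
  [ 0   0   0     0  1 ]
ρ2 → ρ2 − 3·ρ3
  [ 1  -6  -5    12  2 ]
  [ 0   1   1  -3/2  0 ]
  [ 0   0   0     0  1 ]
ρ1 → ρ1 − 2·ρ3
  [ 1  -6  -5    12  0 ]
  [ 0   1   1  -3/2  0 ]
  [ 0   0   0     0  1 ]
ρ1 → ρ1 + 6·ρ2
  [ 1  0  1     3  0 ]
  [ 0  1  1  -3/2  0 ]
  [ 0  0  0     0  1 ]
Pivot columns are the columns containing a leading 1.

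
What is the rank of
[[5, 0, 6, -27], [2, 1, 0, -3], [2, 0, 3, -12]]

rank = 3

R1 ← 1/5·R1
  [ 1  0  6/5  -27/5 ]
  [ 2  1    0     -3 ]
  [ 2  0    3    -12 ]
R2 ← R2 − 2·R1
  [ 1  0    6/5  -27/5 ]
  [ 0  1  -12/5   39/5 ]
  [ 2  0      3    -12 ]
R3 ← R3 − 2·R1
  [ 1  0    6/5  -27/5 ]
  [ 0  1  -12/5   39/5 ]
  [ 0  0    3/5   -6/5 ]
R3 ← 5/3·R3
  [ 1  0    6/5  -27/5 ]
  [ 0  1  -12/5   39/5 ]
  [ 0  0      1     -2 ]
R2 ← R2 + 12/5·R3
  [ 1  0  6/5  -27/5 ]
  [ 0  1    0      3 ]
  [ 0  0    1     -2 ]
R1 ← R1 − 6/5·R3
  [ 1  0  0  -3 ]
  [ 0  1  0   3 ]
  [ 0  0  1  -2 ]
The reduced form has 3 nonzero rows.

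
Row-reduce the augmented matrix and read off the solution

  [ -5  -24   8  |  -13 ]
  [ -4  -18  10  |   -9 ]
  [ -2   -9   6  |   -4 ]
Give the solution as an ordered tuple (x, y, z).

r1 := -1/5·r1
  [  1  24/5  -8/5  |  13/5 ]
  [ -4   -18    10  |    -9 ]
  [ -2    -9     6  |    -4 ]
r2 := r2 + 4·r1
  [  1  24/5  -8/5  |  13/5 ]
  [  0   6/5  18/5  |   7/5 ]
  [ -2    -9     6  |    -4 ]
r3 := r3 + 2·r1
  [ 1  24/5  -8/5  |  13/5 ]
  [ 0   6/5  18/5  |   7/5 ]
  [ 0   3/5  14/5  |   6/5 ]
r2 := 5/6·r2
  [ 1  24/5  -8/5  |  13/5 ]
  [ 0     1     3  |   7/6 ]
  [ 0   3/5  14/5  |   6/5 ]
r3 := r3 − 3/5·r2
  [ 1  24/5  -8/5  |  13/5 ]
  [ 0     1     3  |   7/6 ]
  [ 0     0     1  |   1/2 ]
r2 := r2 − 3·r3
  [ 1  24/5  -8/5  |  13/5 ]
  [ 0     1     0  |  -1/3 ]
  [ 0     0     1  |   1/2 ]
r1 := r1 + 8/5·r3
  [ 1  24/5  0  |  17/5 ]
  [ 0     1  0  |  -1/3 ]
  [ 0     0  1  |   1/2 ]
r1 := r1 − 24/5·r2
  [ 1  0  0  |     5 ]
  [ 0  1  0  |  -1/3 ]
  [ 0  0  1  |   1/2 ]
Reading off the last column: x = 5, y = -1/3, z = 1/2.

(5, -1/3, 1/2)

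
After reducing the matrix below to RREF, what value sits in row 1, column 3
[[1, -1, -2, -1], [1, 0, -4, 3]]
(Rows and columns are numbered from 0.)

r2 := r2 − r1
r1 := r1 + r2

4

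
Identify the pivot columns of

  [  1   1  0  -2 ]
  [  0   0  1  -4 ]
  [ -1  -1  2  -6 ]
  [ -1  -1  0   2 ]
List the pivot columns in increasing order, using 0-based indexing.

0, 2

ρ3 := ρ3 + ρ1
  [  1   1  0  -2 ]
  [  0   0  1  -4 ]
  [  0   0  2  -8 ]
  [ -1  -1  0   2 ]
ρ4 := ρ4 + ρ1
  [ 1  1  0  -2 ]
  [ 0  0  1  -4 ]
  [ 0  0  2  -8 ]
  [ 0  0  0   0 ]
ρ3 := ρ3 − 2·ρ2
  [ 1  1  0  -2 ]
  [ 0  0  1  -4 ]
  [ 0  0  0   0 ]
  [ 0  0  0   0 ]
Pivot columns are the columns containing a leading 1.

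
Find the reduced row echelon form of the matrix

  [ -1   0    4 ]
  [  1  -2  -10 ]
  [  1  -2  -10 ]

r1 -> -1·r1
  [ 1   0   -4 ]
  [ 1  -2  -10 ]
  [ 1  -2  -10 ]
r2 -> r2 − r1
  [ 1   0   -4 ]
  [ 0  -2   -6 ]
  [ 1  -2  -10 ]
r3 -> r3 − r1
  [ 1   0  -4 ]
  [ 0  -2  -6 ]
  [ 0  -2  -6 ]
r2 -> -1/2·r2
  [ 1   0  -4 ]
  [ 0   1   3 ]
  [ 0  -2  -6 ]
r3 -> r3 + 2·r2
  [ 1  0  -4 ]
  [ 0  1   3 ]
  [ 0  0   0 ]

[[1, 0, -4], [0, 1, 3], [0, 0, 0]]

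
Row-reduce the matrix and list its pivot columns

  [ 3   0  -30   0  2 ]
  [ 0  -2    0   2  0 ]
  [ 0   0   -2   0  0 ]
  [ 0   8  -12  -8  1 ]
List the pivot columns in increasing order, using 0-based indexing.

R1 := 1/3·R1
R2 := -1/2·R2
R4 := R4 − 8·R2
R3 := -1/2·R3
R4 := R4 + 12·R3
R1 := R1 − 2/3·R4
R1 := R1 + 10·R3
Pivot columns are the columns containing a leading 1.

0, 1, 2, 4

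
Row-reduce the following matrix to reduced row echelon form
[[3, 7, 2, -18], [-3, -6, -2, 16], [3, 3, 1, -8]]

[[1, 0, 0, 0], [0, 1, 0, -2], [0, 0, 1, -2]]

R1 := 1/3·R1
  [  1  7/3  2/3  -6 ]
  [ -3   -6   -2  16 ]
  [  3    3    1  -8 ]
R2 := R2 + 3·R1
  [ 1  7/3  2/3  -6 ]
  [ 0    1    0  -2 ]
  [ 3    3    1  -8 ]
R3 := R3 − 3·R1
  [ 1  7/3  2/3  -6 ]
  [ 0    1    0  -2 ]
  [ 0   -4   -1  10 ]
R3 := R3 + 4·R2
  [ 1  7/3  2/3  -6 ]
  [ 0    1    0  -2 ]
  [ 0    0   -1   2 ]
R3 := -1·R3
  [ 1  7/3  2/3  -6 ]
  [ 0    1    0  -2 ]
  [ 0    0    1  -2 ]
R1 := R1 − 2/3·R3
  [ 1  7/3  0  -14/3 ]
  [ 0    1  0     -2 ]
  [ 0    0  1     -2 ]
R1 := R1 − 7/3·R2
  [ 1  0  0   0 ]
  [ 0  1  0  -2 ]
  [ 0  0  1  -2 ]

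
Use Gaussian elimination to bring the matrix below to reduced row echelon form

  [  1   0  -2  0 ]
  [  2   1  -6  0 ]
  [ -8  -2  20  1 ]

[[1, 0, -2, 0], [0, 1, -2, 0], [0, 0, 0, 1]]

R2 := R2 − 2·R1
  [  1   0  -2  0 ]
  [  0   1  -2  0 ]
  [ -8  -2  20  1 ]
R3 := R3 + 8·R1
  [ 1   0  -2  0 ]
  [ 0   1  -2  0 ]
  [ 0  -2   4  1 ]
R3 := R3 + 2·R2
  [ 1  0  -2  0 ]
  [ 0  1  -2  0 ]
  [ 0  0   0  1 ]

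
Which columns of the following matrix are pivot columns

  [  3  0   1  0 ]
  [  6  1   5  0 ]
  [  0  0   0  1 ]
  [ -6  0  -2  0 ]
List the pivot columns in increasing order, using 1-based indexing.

R1 := 1/3·R1
R2 := R2 − 6·R1
R4 := R4 + 6·R1
Pivot columns are the columns containing a leading 1.

1, 2, 4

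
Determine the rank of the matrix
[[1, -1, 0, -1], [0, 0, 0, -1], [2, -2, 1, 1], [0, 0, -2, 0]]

ρ3 := ρ3 − 2·ρ1
  [ 1  -1   0  -1 ]
  [ 0   0   0  -1 ]
  [ 0   0   1   3 ]
  [ 0   0  -2   0 ]
ρ2 <-> ρ3
  [ 1  -1   0  -1 ]
  [ 0   0   1   3 ]
  [ 0   0   0  -1 ]
  [ 0   0  -2   0 ]
ρ4 := ρ4 + 2·ρ2
  [ 1  -1  0  -1 ]
  [ 0   0  1   3 ]
  [ 0   0  0  -1 ]
  [ 0   0  0   6 ]
ρ3 := -1·ρ3
  [ 1  -1  0  -1 ]
  [ 0   0  1   3 ]
  [ 0   0  0   1 ]
  [ 0   0  0   6 ]
ρ4 := ρ4 − 6·ρ3
  [ 1  -1  0  -1 ]
  [ 0   0  1   3 ]
  [ 0   0  0   1 ]
  [ 0   0  0   0 ]
ρ2 := ρ2 − 3·ρ3
  [ 1  -1  0  -1 ]
  [ 0   0  1   0 ]
  [ 0   0  0   1 ]
  [ 0   0  0   0 ]
ρ1 := ρ1 + ρ3
  [ 1  -1  0  0 ]
  [ 0   0  1  0 ]
  [ 0   0  0  1 ]
  [ 0   0  0  0 ]
The reduced form has 3 nonzero rows.

rank = 3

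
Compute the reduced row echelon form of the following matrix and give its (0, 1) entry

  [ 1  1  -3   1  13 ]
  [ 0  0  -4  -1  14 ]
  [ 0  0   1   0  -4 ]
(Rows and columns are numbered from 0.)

1

Multiply R2 by -1/4.
  [ 1  1  -3    1    13 ]
  [ 0  0   1  1/4  -7/2 ]
  [ 0  0   1    0    -4 ]
Subtract R2 from R3.
  [ 1  1  -3     1    13 ]
  [ 0  0   1   1/4  -7/2 ]
  [ 0  0   0  -1/4  -1/2 ]
Multiply R3 by -4.
  [ 1  1  -3    1    13 ]
  [ 0  0   1  1/4  -7/2 ]
  [ 0  0   0    1     2 ]
Subtract 1/4 times R3 from R2.
  [ 1  1  -3  1  13 ]
  [ 0  0   1  0  -4 ]
  [ 0  0   0  1   2 ]
Subtract R3 from R1.
  [ 1  1  -3  0  11 ]
  [ 0  0   1  0  -4 ]
  [ 0  0   0  1   2 ]
Add 3 times R2 to R1.
  [ 1  1  0  0  -1 ]
  [ 0  0  1  0  -4 ]
  [ 0  0  0  1   2 ]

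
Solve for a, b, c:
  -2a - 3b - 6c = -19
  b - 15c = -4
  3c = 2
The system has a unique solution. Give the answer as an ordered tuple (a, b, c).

Form the augmented matrix and row-reduce:
  [ -2  -3   -6  |  -19 ]
  [  0   1  -15  |   -4 ]
  [  0   0    3  |    2 ]
R1 := -1/2·R1
R3 := 1/3·R3
R2 := R2 + 15·R3
R1 := R1 − 3·R3
R1 := R1 − 3/2·R2
Reading off the last column: a = -3/2, b = 6, c = 2/3.

(-3/2, 6, 2/3)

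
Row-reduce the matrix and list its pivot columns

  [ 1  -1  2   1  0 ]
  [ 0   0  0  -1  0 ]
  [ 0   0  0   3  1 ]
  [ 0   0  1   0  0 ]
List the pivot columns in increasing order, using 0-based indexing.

0, 2, 3, 4

R2 <-> R4
  [ 1  -1  2   1  0 ]
  [ 0   0  1   0  0 ]
  [ 0   0  0   3  1 ]
  [ 0   0  0  -1  0 ]
R3 -> 1/3·R3
  [ 1  -1  2   1    0 ]
  [ 0   0  1   0    0 ]
  [ 0   0  0   1  1/3 ]
  [ 0   0  0  -1    0 ]
R4 -> R4 + R3
  [ 1  -1  2  1    0 ]
  [ 0   0  1  0    0 ]
  [ 0   0  0  1  1/3 ]
  [ 0   0  0  0  1/3 ]
R4 -> 3·R4
  [ 1  -1  2  1    0 ]
  [ 0   0  1  0    0 ]
  [ 0   0  0  1  1/3 ]
  [ 0   0  0  0    1 ]
R3 -> R3 − 1/3·R4
  [ 1  -1  2  1  0 ]
  [ 0   0  1  0  0 ]
  [ 0   0  0  1  0 ]
  [ 0   0  0  0  1 ]
R1 -> R1 − R3
  [ 1  -1  2  0  0 ]
  [ 0   0  1  0  0 ]
  [ 0   0  0  1  0 ]
  [ 0   0  0  0  1 ]
R1 -> R1 − 2·R2
  [ 1  -1  0  0  0 ]
  [ 0   0  1  0  0 ]
  [ 0   0  0  1  0 ]
  [ 0   0  0  0  1 ]
Pivot columns are the columns containing a leading 1.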